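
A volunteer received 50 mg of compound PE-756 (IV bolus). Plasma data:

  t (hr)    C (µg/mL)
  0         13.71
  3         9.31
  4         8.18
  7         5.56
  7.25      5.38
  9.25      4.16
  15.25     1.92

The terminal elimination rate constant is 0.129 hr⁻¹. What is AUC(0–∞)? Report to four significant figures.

AUC = 107.9 µg/mL·hr

Trapezoidal AUC_0→15.25:
  [0→3]: (13.71+9.31)/2 × 3 = 34.53
  [3→4]: (9.31+8.18)/2 × 1 = 8.745
  [4→7]: (8.18+5.56)/2 × 3 = 20.61
  [7→7.25]: (5.56+5.38)/2 × 0.25 = 1.3675
  [7.25→9.25]: (5.38+4.16)/2 × 2 = 9.54
  [9.25→15.25]: (4.16+1.92)/2 × 6 = 18.24
  Sum = 93.0325 µg/mL·hr
Extrapolated tail: C_last / k_e = 1.92 / 0.129 = 14.884
AUC_0→∞ = 93.0325 + 14.884 = 107.9165 µg/mL·hr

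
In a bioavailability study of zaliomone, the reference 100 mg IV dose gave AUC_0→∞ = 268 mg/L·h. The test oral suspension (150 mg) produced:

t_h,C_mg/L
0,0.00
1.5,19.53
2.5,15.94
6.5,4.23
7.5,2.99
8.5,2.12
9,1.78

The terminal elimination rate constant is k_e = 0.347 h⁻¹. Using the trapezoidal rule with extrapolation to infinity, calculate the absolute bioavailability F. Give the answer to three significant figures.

Trapezoidal AUC_0→9 (oral suspension):
  [0→1.5]: (0.00+19.53)/2 × 1.5 = 14.6475
  [1.5→2.5]: (19.53+15.94)/2 × 1 = 17.735
  [2.5→6.5]: (15.94+4.23)/2 × 4 = 40.34
  [6.5→7.5]: (4.23+2.99)/2 × 1 = 3.61
  [7.5→8.5]: (2.99+2.12)/2 × 1 = 2.555
  [8.5→9]: (2.12+1.78)/2 × 0.5 = 0.975
  Sum = 79.8625 mg/L·h
Tail: C_last/k_e = 1.78/0.347 = 5.130
AUC_0→∞ (oral suspension) = 79.8625 + 5.130 = 84.9925 mg/L·h
F = (AUC_ev/D_ev)/(AUC_iv/D_iv) = (84.9925/150)/(268/100) = 0.566617/2.68 = 0.2114

F = 0.211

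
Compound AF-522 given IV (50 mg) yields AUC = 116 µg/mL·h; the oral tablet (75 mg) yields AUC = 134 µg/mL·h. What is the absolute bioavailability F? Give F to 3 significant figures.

F = 0.770

F = (AUC_ev / D_ev) / (AUC_iv / D_iv)
  = (134/75) / (116/50)
  = 1.78667 / 2.32 = 0.7701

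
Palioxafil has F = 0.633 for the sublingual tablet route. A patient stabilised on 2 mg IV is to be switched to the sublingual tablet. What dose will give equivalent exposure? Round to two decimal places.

D_sublingual = 3.16 mg

For equal systemic exposure: F × D_ev = D_iv
D_ev = D_iv / F = 2 / 0.633 = 3.15956 mg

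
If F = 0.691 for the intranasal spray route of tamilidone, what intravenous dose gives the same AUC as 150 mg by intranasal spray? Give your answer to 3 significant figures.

D_iv = 104 mg

Systemic exposure from an extravascular dose = F × D_ev, so the equivalent IV dose is F × D_ev.
D_iv = F × D_ev = 0.691 × 150 = 103.65 mg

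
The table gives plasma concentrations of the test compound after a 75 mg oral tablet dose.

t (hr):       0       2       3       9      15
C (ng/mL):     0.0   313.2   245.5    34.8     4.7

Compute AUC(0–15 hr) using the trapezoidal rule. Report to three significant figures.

AUC = 1550 ng/mL·hr

Trapezoidal AUC_0→15:
  [0→2]: (0.0+313.2)/2 × 2 = 313.2
  [2→3]: (313.2+245.5)/2 × 1 = 279.35
  [3→9]: (245.5+34.8)/2 × 6 = 840.9
  [9→15]: (34.8+4.7)/2 × 6 = 118.5
  Sum = 1551.95 ng/mL·hr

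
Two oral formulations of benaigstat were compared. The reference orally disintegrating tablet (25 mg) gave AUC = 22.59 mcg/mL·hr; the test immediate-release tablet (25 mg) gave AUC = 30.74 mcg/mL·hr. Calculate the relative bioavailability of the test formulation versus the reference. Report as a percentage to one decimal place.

F_rel = 136.1%

F_rel = (AUC_test/D_test) / (AUC_ref/D_ref)
      = (30.74/25) / (22.59/25)
      = 1.2296 / 0.9036 = 1.3608 = 136.08%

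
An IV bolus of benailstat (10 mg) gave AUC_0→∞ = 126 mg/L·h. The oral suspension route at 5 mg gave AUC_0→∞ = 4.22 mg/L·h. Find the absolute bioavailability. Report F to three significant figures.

F = 0.0670

F = (AUC_ev / D_ev) / (AUC_iv / D_iv)
  = (4.22/5) / (126/10)
  = 0.844 / 12.6 = 0.0670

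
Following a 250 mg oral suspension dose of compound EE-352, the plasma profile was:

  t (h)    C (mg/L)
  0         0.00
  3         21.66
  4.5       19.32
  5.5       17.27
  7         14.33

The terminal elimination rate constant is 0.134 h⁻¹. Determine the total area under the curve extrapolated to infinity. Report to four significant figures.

AUC = 212.2 mg/L·h

Trapezoidal AUC_0→7:
  [0→3]: (0.00+21.66)/2 × 3 = 32.49
  [3→4.5]: (21.66+19.32)/2 × 1.5 = 30.735
  [4.5→5.5]: (19.32+17.27)/2 × 1 = 18.295
  [5.5→7]: (17.27+14.33)/2 × 1.5 = 23.7
  Sum = 105.22 mg/L·h
Extrapolated tail: C_last / k_e = 14.33 / 0.134 = 106.940
AUC_0→∞ = 105.22 + 106.940 = 212.16 mg/L·h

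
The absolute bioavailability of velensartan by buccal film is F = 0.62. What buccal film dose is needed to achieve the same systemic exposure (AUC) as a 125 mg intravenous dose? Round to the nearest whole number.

D_buccal = 202 mg

For equal systemic exposure: F × D_ev = D_iv
D_ev = D_iv / F = 125 / 0.62 = 201.613 mg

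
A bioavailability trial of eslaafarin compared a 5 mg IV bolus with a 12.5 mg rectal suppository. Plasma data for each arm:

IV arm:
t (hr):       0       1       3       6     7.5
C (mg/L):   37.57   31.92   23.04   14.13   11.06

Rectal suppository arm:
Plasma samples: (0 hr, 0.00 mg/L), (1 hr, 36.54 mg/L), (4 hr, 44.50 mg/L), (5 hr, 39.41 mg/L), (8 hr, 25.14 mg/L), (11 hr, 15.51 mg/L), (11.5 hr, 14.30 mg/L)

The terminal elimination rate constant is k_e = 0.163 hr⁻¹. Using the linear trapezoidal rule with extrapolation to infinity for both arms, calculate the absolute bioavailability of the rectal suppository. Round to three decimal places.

Trapezoidal AUC_0→7.5 (IV):
  [0→1]: (37.57+31.92)/2 × 1 = 34.745
  [1→3]: (31.92+23.04)/2 × 2 = 54.96
  [3→6]: (23.04+14.13)/2 × 3 = 55.755
  [6→7.5]: (14.13+11.06)/2 × 1.5 = 18.8925
  Sum = 164.3525 mg/L·hr
IV tail: 11.06/0.163 = 67.853; AUC_iv,0→∞ = 164.3525 + 67.853 = 232.2055 mg/L·hr
Trapezoidal AUC_0→11.5 (rectal suppository):
  [0→1]: (0.00+36.54)/2 × 1 = 18.27
  [1→4]: (36.54+44.50)/2 × 3 = 121.56
  [4→5]: (44.50+39.41)/2 × 1 = 41.955
  [5→8]: (39.41+25.14)/2 × 3 = 96.825
  [8→11]: (25.14+15.51)/2 × 3 = 60.975
  [11→11.5]: (15.51+14.30)/2 × 0.5 = 7.4525
  Sum = 347.0375 mg/L·hr
rectal suppository tail: 14.30/0.163 = 87.730; AUC_ev,0→∞ = 347.0375 + 87.730 = 434.7675 mg/L·hr
F = (AUC_ev/D_ev)/(AUC_iv/D_iv) = (434.7675/12.5)/(232.2055/5) = 34.7814/46.4411 = 0.7489

F = 0.749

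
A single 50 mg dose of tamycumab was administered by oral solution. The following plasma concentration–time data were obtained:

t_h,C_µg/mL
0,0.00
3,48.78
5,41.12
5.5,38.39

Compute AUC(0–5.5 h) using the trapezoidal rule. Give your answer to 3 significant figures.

Trapezoidal AUC_0→5.5:
  [0→3]: (0.00+48.78)/2 × 3 = 73.17
  [3→5]: (48.78+41.12)/2 × 2 = 89.9
  [5→5.5]: (41.12+38.39)/2 × 0.5 = 19.8775
  Sum = 182.9475 µg/mL·h

AUC = 183 µg/mL·h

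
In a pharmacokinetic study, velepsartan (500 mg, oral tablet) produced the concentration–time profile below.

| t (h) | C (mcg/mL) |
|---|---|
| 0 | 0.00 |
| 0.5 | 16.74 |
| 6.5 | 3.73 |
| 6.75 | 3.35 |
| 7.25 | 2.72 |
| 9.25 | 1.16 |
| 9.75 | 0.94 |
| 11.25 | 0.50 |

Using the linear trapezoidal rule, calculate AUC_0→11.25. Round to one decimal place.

Trapezoidal AUC_0→11.25:
  [0→0.5]: (0.00+16.74)/2 × 0.5 = 4.185
  [0.5→6.5]: (16.74+3.73)/2 × 6 = 61.41
  [6.5→6.75]: (3.73+3.35)/2 × 0.25 = 0.885
  [6.75→7.25]: (3.35+2.72)/2 × 0.5 = 1.5175
  [7.25→9.25]: (2.72+1.16)/2 × 2 = 3.88
  [9.25→9.75]: (1.16+0.94)/2 × 0.5 = 0.525
  [9.75→11.25]: (0.94+0.50)/2 × 1.5 = 1.08
  Sum = 73.4825 mcg/mL·h

AUC = 73.5 mcg/mL·h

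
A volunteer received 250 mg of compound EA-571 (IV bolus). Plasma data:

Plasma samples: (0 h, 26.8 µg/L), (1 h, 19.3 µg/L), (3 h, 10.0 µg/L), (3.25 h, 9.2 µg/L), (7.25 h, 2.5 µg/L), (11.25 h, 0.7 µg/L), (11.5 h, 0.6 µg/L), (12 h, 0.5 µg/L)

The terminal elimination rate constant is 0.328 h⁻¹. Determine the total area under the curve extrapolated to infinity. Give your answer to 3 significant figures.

Trapezoidal AUC_0→12:
  [0→1]: (26.8+19.3)/2 × 1 = 23.05
  [1→3]: (19.3+10.0)/2 × 2 = 29.3
  [3→3.25]: (10.0+9.2)/2 × 0.25 = 2.4
  [3.25→7.25]: (9.2+2.5)/2 × 4 = 23.4
  [7.25→11.25]: (2.5+0.7)/2 × 4 = 6.4
  [11.25→11.5]: (0.7+0.6)/2 × 0.25 = 0.1625
  [11.5→12]: (0.6+0.5)/2 × 0.5 = 0.275
  Sum = 84.9875 µg/L·h
Extrapolated tail: C_last / k_e = 0.5 / 0.328 = 1.524
AUC_0→∞ = 84.9875 + 1.524 = 86.5115 µg/L·h

AUC = 86.5 µg/L·h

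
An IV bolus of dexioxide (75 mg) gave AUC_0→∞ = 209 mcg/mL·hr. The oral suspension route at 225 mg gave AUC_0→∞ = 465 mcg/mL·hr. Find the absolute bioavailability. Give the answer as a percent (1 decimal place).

F = 74.2%

F = (AUC_ev / D_ev) / (AUC_iv / D_iv)
  = (465/225) / (209/75)
  = 2.06667 / 2.78667 = 0.7416
  = 74.16%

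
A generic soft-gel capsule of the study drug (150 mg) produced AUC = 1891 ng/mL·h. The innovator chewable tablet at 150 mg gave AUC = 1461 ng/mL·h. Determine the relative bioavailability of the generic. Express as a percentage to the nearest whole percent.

F_rel = 129%

F_rel = (AUC_test/D_test) / (AUC_ref/D_ref)
      = (1891/150) / (1461/150)
      = 12.6067 / 9.74 = 1.2943 = 129.43%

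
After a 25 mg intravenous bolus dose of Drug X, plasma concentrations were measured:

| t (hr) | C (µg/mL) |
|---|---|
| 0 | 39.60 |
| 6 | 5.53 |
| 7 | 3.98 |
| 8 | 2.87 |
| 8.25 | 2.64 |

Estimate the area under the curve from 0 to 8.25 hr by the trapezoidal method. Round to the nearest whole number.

Trapezoidal AUC_0→8.25:
  [0→6]: (39.60+5.53)/2 × 6 = 135.39
  [6→7]: (5.53+3.98)/2 × 1 = 4.755
  [7→8]: (3.98+2.87)/2 × 1 = 3.425
  [8→8.25]: (2.87+2.64)/2 × 0.25 = 0.68875
  Sum = 144.25875 µg/mL·hr

AUC = 144 µg/mL·hr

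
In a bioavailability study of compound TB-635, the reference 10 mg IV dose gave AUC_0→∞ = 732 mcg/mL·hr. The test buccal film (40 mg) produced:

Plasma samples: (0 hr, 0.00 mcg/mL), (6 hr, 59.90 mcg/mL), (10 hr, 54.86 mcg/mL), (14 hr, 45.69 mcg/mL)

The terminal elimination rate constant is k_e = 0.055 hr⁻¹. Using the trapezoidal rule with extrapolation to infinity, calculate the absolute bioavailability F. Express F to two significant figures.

F = 0.49

Trapezoidal AUC_0→14 (buccal film):
  [0→6]: (0.00+59.90)/2 × 6 = 179.7
  [6→10]: (59.90+54.86)/2 × 4 = 229.52
  [10→14]: (54.86+45.69)/2 × 4 = 201.1
  Sum = 610.32 mcg/mL·hr
Tail: C_last/k_e = 45.69/0.055 = 830.727
AUC_0→∞ (buccal film) = 610.32 + 830.727 = 1441.047 mcg/mL·hr
F = (AUC_ev/D_ev)/(AUC_iv/D_iv) = (1441.047/40)/(732/10) = 36.026175/73.2 = 0.4922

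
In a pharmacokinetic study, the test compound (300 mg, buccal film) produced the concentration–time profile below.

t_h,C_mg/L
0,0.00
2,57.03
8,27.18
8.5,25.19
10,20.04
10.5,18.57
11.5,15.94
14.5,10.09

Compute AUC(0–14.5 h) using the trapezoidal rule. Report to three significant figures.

Trapezoidal AUC_0→14.5:
  [0→2]: (0.00+57.03)/2 × 2 = 57.03
  [2→8]: (57.03+27.18)/2 × 6 = 252.63
  [8→8.5]: (27.18+25.19)/2 × 0.5 = 13.0925
  [8.5→10]: (25.19+20.04)/2 × 1.5 = 33.9225
  [10→10.5]: (20.04+18.57)/2 × 0.5 = 9.6525
  [10.5→11.5]: (18.57+15.94)/2 × 1 = 17.255
  [11.5→14.5]: (15.94+10.09)/2 × 3 = 39.045
  Sum = 422.6275 mg/L·h

AUC = 423 mg/L·h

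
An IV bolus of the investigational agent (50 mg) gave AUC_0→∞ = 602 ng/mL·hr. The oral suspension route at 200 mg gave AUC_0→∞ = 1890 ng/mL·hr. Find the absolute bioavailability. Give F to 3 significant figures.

F = 0.785

F = (AUC_ev / D_ev) / (AUC_iv / D_iv)
  = (1890/200) / (602/50)
  = 9.45 / 12.04 = 0.7849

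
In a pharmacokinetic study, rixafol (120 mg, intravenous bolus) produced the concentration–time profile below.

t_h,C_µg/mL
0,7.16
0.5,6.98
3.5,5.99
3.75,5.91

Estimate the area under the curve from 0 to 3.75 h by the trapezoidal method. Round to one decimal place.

Trapezoidal AUC_0→3.75:
  [0→0.5]: (7.16+6.98)/2 × 0.5 = 3.535
  [0.5→3.5]: (6.98+5.99)/2 × 3 = 19.455
  [3.5→3.75]: (5.99+5.91)/2 × 0.25 = 1.4875
  Sum = 24.4775 µg/mL·h

AUC = 24.5 µg/mL·h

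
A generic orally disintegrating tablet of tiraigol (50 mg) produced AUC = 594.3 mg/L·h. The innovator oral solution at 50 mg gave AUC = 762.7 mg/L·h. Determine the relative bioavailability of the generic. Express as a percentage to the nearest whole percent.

F_rel = 78%

F_rel = (AUC_test/D_test) / (AUC_ref/D_ref)
      = (594.3/50) / (762.7/50)
      = 11.886 / 15.254 = 0.7792 = 77.92%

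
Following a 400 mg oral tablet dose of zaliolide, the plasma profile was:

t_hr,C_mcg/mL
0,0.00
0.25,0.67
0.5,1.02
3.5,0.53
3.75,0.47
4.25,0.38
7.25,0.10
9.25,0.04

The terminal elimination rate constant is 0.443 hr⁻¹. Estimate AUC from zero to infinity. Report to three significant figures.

Trapezoidal AUC_0→9.25:
  [0→0.25]: (0.00+0.67)/2 × 0.25 = 0.08375
  [0.25→0.5]: (0.67+1.02)/2 × 0.25 = 0.21125
  [0.5→3.5]: (1.02+0.53)/2 × 3 = 2.325
  [3.5→3.75]: (0.53+0.47)/2 × 0.25 = 0.125
  [3.75→4.25]: (0.47+0.38)/2 × 0.5 = 0.2125
  [4.25→7.25]: (0.38+0.10)/2 × 3 = 0.72
  [7.25→9.25]: (0.10+0.04)/2 × 2 = 0.14
  Sum = 3.8175 mcg/mL·hr
Extrapolated tail: C_last / k_e = 0.04 / 0.443 = 0.090
AUC_0→∞ = 3.8175 + 0.090 = 3.9075 mcg/mL·hr

AUC = 3.91 mcg/mL·hr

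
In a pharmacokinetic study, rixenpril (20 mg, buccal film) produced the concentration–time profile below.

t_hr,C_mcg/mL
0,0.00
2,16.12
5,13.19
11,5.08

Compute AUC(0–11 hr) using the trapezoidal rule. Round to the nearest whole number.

Trapezoidal AUC_0→11:
  [0→2]: (0.00+16.12)/2 × 2 = 16.12
  [2→5]: (16.12+13.19)/2 × 3 = 43.965
  [5→11]: (13.19+5.08)/2 × 6 = 54.81
  Sum = 114.895 mcg/mL·hr

AUC = 115 mcg/mL·hr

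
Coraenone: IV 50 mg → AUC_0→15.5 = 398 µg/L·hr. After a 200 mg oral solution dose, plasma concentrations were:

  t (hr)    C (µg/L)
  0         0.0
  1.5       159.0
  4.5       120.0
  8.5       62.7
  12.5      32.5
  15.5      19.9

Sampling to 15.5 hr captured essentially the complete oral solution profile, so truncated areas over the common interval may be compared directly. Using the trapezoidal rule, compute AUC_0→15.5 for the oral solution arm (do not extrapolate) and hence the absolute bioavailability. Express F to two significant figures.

F = 0.74

Trapezoidal AUC_0→15.5 (oral solution):
  [0→1.5]: (0.0+159.0)/2 × 1.5 = 119.25
  [1.5→4.5]: (159.0+120.0)/2 × 3 = 418.5
  [4.5→8.5]: (120.0+62.7)/2 × 4 = 365.4
  [8.5→12.5]: (62.7+32.5)/2 × 4 = 190.4
  [12.5→15.5]: (32.5+19.9)/2 × 3 = 78.6
  Sum = 1172.15 µg/L·hr
F = (AUC_ev/D_ev)/(AUC_iv/D_iv) = (1172.15/200)/(398/50) = 5.86075/7.96 = 0.7363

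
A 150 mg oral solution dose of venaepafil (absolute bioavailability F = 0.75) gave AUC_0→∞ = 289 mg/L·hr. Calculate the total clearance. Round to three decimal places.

CL = F × Dose / AUC_0→∞
   = 0.75 × 150 / 289 = 0.389273 L/hr

CL = 0.389 L/hr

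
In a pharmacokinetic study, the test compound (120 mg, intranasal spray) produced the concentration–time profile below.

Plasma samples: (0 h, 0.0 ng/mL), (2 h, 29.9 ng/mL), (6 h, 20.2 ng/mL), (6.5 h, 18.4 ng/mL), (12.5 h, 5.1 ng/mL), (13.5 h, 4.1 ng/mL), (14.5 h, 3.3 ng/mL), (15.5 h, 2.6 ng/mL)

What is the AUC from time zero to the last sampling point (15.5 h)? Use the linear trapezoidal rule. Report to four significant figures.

AUC = 221.5 ng/mL·h

Trapezoidal AUC_0→15.5:
  [0→2]: (0.0+29.9)/2 × 2 = 29.9
  [2→6]: (29.9+20.2)/2 × 4 = 100.2
  [6→6.5]: (20.2+18.4)/2 × 0.5 = 9.65
  [6.5→12.5]: (18.4+5.1)/2 × 6 = 70.5
  [12.5→13.5]: (5.1+4.1)/2 × 1 = 4.6
  [13.5→14.5]: (4.1+3.3)/2 × 1 = 3.7
  [14.5→15.5]: (3.3+2.6)/2 × 1 = 2.95
  Sum = 221.5 ng/mL·h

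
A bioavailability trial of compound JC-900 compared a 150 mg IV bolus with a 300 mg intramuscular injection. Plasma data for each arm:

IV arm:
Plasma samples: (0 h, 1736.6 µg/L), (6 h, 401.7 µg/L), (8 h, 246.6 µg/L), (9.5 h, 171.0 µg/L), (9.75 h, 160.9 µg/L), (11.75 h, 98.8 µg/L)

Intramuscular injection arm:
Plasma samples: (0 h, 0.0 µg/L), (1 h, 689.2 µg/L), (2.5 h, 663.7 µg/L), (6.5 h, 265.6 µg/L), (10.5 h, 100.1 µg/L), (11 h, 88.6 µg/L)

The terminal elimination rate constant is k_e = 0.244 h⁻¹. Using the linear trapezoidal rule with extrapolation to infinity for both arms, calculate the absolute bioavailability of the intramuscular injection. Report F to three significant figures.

Trapezoidal AUC_0→11.75 (IV):
  [0→6]: (1736.6+401.7)/2 × 6 = 6414.9
  [6→8]: (401.7+246.6)/2 × 2 = 648.3
  [8→9.5]: (246.6+171.0)/2 × 1.5 = 313.2
  [9.5→9.75]: (171.0+160.9)/2 × 0.25 = 41.4875
  [9.75→11.75]: (160.9+98.8)/2 × 2 = 259.7
  Sum = 7677.5875 µg/L·h
IV tail: 98.8/0.244 = 404.918; AUC_iv,0→∞ = 7677.5875 + 404.918 = 8082.5055 µg/L·h
Trapezoidal AUC_0→11 (intramuscular injection):
  [0→1]: (0.0+689.2)/2 × 1 = 344.6
  [1→2.5]: (689.2+663.7)/2 × 1.5 = 1014.675
  [2.5→6.5]: (663.7+265.6)/2 × 4 = 1858.6
  [6.5→10.5]: (265.6+100.1)/2 × 4 = 731.4
  [10.5→11]: (100.1+88.6)/2 × 0.5 = 47.175
  Sum = 3996.45 µg/L·h
intramuscular injection tail: 88.6/0.244 = 363.115; AUC_ev,0→∞ = 3996.45 + 363.115 = 4359.565 µg/L·h
F = (AUC_ev/D_ev)/(AUC_iv/D_iv) = (4359.565/300)/(8082.5055/150) = 14.5319/53.88337 = 0.2697

F = 0.270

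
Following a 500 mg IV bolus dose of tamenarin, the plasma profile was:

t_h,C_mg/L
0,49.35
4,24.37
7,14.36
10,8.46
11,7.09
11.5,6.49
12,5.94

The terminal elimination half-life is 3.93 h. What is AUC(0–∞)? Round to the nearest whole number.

Trapezoidal AUC_0→12:
  [0→4]: (49.35+24.37)/2 × 4 = 147.44
  [4→7]: (24.37+14.36)/2 × 3 = 58.095
  [7→10]: (14.36+8.46)/2 × 3 = 34.23
  [10→11]: (8.46+7.09)/2 × 1 = 7.775
  [11→11.5]: (7.09+6.49)/2 × 0.5 = 3.395
  [11.5→12]: (6.49+5.94)/2 × 0.5 = 3.1075
  Sum = 254.0425 mg/L·h
k_e = ln2 / t½ = 0.693147 / 3.93 = 0.1764 h^-1
Extrapolated tail: C_last / k_e = 5.94 / 0.1764 = 33.673
AUC_0→∞ = 254.0425 + 33.673 = 287.7155 mg/L·h

AUC = 288 mg/L·h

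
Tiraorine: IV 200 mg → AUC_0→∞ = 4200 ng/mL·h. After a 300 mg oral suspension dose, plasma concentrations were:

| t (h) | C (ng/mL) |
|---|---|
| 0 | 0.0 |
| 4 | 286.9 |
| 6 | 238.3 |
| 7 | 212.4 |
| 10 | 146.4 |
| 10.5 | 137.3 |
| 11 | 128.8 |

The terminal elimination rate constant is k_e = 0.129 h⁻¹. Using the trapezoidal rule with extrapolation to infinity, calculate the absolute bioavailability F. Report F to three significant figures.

F = 0.476

Trapezoidal AUC_0→11 (oral suspension):
  [0→4]: (0.0+286.9)/2 × 4 = 573.8
  [4→6]: (286.9+238.3)/2 × 2 = 525.2
  [6→7]: (238.3+212.4)/2 × 1 = 225.35
  [7→10]: (212.4+146.4)/2 × 3 = 538.2
  [10→10.5]: (146.4+137.3)/2 × 0.5 = 70.925
  [10.5→11]: (137.3+128.8)/2 × 0.5 = 66.525
  Sum = 2000.0 ng/mL·h
Tail: C_last/k_e = 128.8/0.129 = 998.450
AUC_0→∞ (oral suspension) = 2000.0 + 998.450 = 2998.45 ng/mL·h
F = (AUC_ev/D_ev)/(AUC_iv/D_iv) = (2998.45/300)/(4200/200) = 9.99483/21 = 0.4759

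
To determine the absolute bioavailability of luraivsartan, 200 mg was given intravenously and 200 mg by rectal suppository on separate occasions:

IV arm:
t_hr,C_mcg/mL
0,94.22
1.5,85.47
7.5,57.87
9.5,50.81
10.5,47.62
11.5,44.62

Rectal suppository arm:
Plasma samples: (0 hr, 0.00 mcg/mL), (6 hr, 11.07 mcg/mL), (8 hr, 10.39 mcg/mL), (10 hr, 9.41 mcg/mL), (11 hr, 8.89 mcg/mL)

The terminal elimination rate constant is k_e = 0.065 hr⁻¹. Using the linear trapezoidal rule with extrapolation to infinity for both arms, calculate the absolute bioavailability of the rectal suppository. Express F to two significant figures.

Trapezoidal AUC_0→11.5 (IV):
  [0→1.5]: (94.22+85.47)/2 × 1.5 = 134.7675
  [1.5→7.5]: (85.47+57.87)/2 × 6 = 430.02
  [7.5→9.5]: (57.87+50.81)/2 × 2 = 108.68
  [9.5→10.5]: (50.81+47.62)/2 × 1 = 49.215
  [10.5→11.5]: (47.62+44.62)/2 × 1 = 46.12
  Sum = 768.8025 mcg/mL·hr
IV tail: 44.62/0.065 = 686.462; AUC_iv,0→∞ = 768.8025 + 686.462 = 1455.2645 mcg/mL·hr
Trapezoidal AUC_0→11 (rectal suppository):
  [0→6]: (0.00+11.07)/2 × 6 = 33.21
  [6→8]: (11.07+10.39)/2 × 2 = 21.46
  [8→10]: (10.39+9.41)/2 × 2 = 19.8
  [10→11]: (9.41+8.89)/2 × 1 = 9.15
  Sum = 83.62 mcg/mL·hr
rectal suppository tail: 8.89/0.065 = 136.769; AUC_ev,0→∞ = 83.62 + 136.769 = 220.389 mcg/mL·hr
F = (AUC_ev/D_ev)/(AUC_iv/D_iv) = (220.389/200)/(1455.2645/200) = 1.101945/7.2763225 = 0.1514

F = 0.15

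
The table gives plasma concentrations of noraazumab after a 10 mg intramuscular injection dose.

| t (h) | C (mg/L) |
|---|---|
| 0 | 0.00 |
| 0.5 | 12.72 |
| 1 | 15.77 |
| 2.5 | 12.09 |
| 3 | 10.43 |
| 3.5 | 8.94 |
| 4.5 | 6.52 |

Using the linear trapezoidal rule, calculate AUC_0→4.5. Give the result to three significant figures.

AUC = 49.4 mg/L·h

Trapezoidal AUC_0→4.5:
  [0→0.5]: (0.00+12.72)/2 × 0.5 = 3.18
  [0.5→1]: (12.72+15.77)/2 × 0.5 = 7.1225
  [1→2.5]: (15.77+12.09)/2 × 1.5 = 20.895
  [2.5→3]: (12.09+10.43)/2 × 0.5 = 5.63
  [3→3.5]: (10.43+8.94)/2 × 0.5 = 4.8425
  [3.5→4.5]: (8.94+6.52)/2 × 1 = 7.73
  Sum = 49.4 mg/L·h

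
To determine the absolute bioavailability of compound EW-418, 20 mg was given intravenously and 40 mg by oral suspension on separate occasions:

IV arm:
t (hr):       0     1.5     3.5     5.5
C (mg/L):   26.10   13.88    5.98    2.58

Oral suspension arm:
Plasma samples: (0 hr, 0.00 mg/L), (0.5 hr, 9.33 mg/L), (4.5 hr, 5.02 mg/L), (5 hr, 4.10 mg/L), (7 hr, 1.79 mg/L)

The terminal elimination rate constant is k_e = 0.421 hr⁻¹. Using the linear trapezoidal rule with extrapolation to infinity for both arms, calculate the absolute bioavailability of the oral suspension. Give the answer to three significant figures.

Trapezoidal AUC_0→5.5 (IV):
  [0→1.5]: (26.10+13.88)/2 × 1.5 = 29.985
  [1.5→3.5]: (13.88+5.98)/2 × 2 = 19.86
  [3.5→5.5]: (5.98+2.58)/2 × 2 = 8.56
  Sum = 58.405 mg/L·hr
IV tail: 2.58/0.421 = 6.128; AUC_iv,0→∞ = 58.405 + 6.128 = 64.533 mg/L·hr
Trapezoidal AUC_0→7 (oral suspension):
  [0→0.5]: (0.00+9.33)/2 × 0.5 = 2.3325
  [0.5→4.5]: (9.33+5.02)/2 × 4 = 28.7
  [4.5→5]: (5.02+4.10)/2 × 0.5 = 2.28
  [5→7]: (4.10+1.79)/2 × 2 = 5.89
  Sum = 39.2025 mg/L·hr
oral suspension tail: 1.79/0.421 = 4.252; AUC_ev,0→∞ = 39.2025 + 4.252 = 43.4545 mg/L·hr
F = (AUC_ev/D_ev)/(AUC_iv/D_iv) = (43.4545/40)/(64.533/20) = 1.0863625/3.22665 = 0.3367

F = 0.337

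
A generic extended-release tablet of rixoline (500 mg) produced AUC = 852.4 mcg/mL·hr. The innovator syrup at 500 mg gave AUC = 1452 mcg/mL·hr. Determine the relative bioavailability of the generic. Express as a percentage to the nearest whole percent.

F_rel = (AUC_test/D_test) / (AUC_ref/D_ref)
      = (852.4/500) / (1452/500)
      = 1.7048 / 2.904 = 0.5871 = 58.71%

F_rel = 59%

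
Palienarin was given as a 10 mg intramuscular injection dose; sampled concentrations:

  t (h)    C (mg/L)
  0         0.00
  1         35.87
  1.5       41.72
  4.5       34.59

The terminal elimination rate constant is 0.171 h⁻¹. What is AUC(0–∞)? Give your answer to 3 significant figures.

Trapezoidal AUC_0→4.5:
  [0→1]: (0.00+35.87)/2 × 1 = 17.935
  [1→1.5]: (35.87+41.72)/2 × 0.5 = 19.3975
  [1.5→4.5]: (41.72+34.59)/2 × 3 = 114.465
  Sum = 151.7975 mg/L·h
Extrapolated tail: C_last / k_e = 34.59 / 0.171 = 202.281
AUC_0→∞ = 151.7975 + 202.281 = 354.0785 mg/L·h

AUC = 354 mg/L·h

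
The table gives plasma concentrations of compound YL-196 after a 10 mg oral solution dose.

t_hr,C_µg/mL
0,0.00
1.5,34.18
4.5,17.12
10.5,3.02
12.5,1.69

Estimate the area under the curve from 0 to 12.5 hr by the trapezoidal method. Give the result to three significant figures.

AUC = 168 µg/mL·hr

Trapezoidal AUC_0→12.5:
  [0→1.5]: (0.00+34.18)/2 × 1.5 = 25.635
  [1.5→4.5]: (34.18+17.12)/2 × 3 = 76.95
  [4.5→10.5]: (17.12+3.02)/2 × 6 = 60.42
  [10.5→12.5]: (3.02+1.69)/2 × 2 = 4.71
  Sum = 167.715 µg/mL·hr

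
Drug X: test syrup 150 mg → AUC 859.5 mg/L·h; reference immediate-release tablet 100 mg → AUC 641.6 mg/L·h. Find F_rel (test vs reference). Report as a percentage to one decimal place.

F_rel = (AUC_test/D_test) / (AUC_ref/D_ref)
      = (859.5/150) / (641.6/100)
      = 5.73 / 6.416 = 0.8931 = 89.31%

F_rel = 89.3%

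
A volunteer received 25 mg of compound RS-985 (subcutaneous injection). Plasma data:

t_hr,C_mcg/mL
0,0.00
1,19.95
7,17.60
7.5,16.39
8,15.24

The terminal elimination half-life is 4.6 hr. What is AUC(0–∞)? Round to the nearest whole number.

AUC = 240 mcg/mL·hr

Trapezoidal AUC_0→8:
  [0→1]: (0.00+19.95)/2 × 1 = 9.975
  [1→7]: (19.95+17.60)/2 × 6 = 112.65
  [7→7.5]: (17.60+16.39)/2 × 0.5 = 8.4975
  [7.5→8]: (16.39+15.24)/2 × 0.5 = 7.9075
  Sum = 139.03 mcg/mL·hr
k_e = ln2 / t½ = 0.693147 / 4.6 = 0.1507 hr^-1
Extrapolated tail: C_last / k_e = 15.24 / 0.1507 = 101.128
AUC_0→∞ = 139.03 + 101.128 = 240.158 mcg/mL·hr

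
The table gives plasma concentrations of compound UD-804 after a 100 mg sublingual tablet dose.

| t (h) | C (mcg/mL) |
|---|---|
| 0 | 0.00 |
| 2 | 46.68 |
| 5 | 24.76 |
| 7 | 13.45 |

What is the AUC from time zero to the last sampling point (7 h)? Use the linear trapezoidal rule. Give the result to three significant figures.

AUC = 192 mcg/mL·h

Trapezoidal AUC_0→7:
  [0→2]: (0.00+46.68)/2 × 2 = 46.68
  [2→5]: (46.68+24.76)/2 × 3 = 107.16
  [5→7]: (24.76+13.45)/2 × 2 = 38.21
  Sum = 192.05 mcg/mL·h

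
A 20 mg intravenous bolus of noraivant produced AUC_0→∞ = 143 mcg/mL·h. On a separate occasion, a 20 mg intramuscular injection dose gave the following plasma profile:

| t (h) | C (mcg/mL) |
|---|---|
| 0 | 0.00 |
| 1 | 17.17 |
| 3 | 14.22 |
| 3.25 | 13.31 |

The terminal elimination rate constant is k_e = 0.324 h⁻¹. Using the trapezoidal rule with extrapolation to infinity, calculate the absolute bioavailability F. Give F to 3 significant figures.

F = 0.591

Trapezoidal AUC_0→3.25 (intramuscular injection):
  [0→1]: (0.00+17.17)/2 × 1 = 8.585
  [1→3]: (17.17+14.22)/2 × 2 = 31.39
  [3→3.25]: (14.22+13.31)/2 × 0.25 = 3.44125
  Sum = 43.41625 mcg/mL·h
Tail: C_last/k_e = 13.31/0.324 = 41.080
AUC_0→∞ (intramuscular injection) = 43.41625 + 41.080 = 84.49625 mcg/mL·h
F = (AUC_ev/D_ev)/(AUC_iv/D_iv) = (84.49625/20)/(143/20) = 4.2248125/7.15 = 0.5909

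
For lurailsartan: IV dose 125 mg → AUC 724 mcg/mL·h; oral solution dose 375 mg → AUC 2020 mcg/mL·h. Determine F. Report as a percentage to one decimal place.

F = (AUC_ev / D_ev) / (AUC_iv / D_iv)
  = (2020/375) / (724/125)
  = 5.38667 / 5.792 = 0.9300
  = 93.00%

F = 93.0%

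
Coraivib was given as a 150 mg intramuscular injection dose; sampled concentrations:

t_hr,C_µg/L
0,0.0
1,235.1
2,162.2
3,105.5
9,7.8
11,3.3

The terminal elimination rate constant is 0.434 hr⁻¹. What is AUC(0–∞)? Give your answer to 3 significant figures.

Trapezoidal AUC_0→11:
  [0→1]: (0.0+235.1)/2 × 1 = 117.55
  [1→2]: (235.1+162.2)/2 × 1 = 198.65
  [2→3]: (162.2+105.5)/2 × 1 = 133.85
  [3→9]: (105.5+7.8)/2 × 6 = 339.9
  [9→11]: (7.8+3.3)/2 × 2 = 11.1
  Sum = 801.05 µg/L·hr
Extrapolated tail: C_last / k_e = 3.3 / 0.434 = 7.604
AUC_0→∞ = 801.05 + 7.604 = 808.654 µg/L·hr

AUC = 809 µg/L·hr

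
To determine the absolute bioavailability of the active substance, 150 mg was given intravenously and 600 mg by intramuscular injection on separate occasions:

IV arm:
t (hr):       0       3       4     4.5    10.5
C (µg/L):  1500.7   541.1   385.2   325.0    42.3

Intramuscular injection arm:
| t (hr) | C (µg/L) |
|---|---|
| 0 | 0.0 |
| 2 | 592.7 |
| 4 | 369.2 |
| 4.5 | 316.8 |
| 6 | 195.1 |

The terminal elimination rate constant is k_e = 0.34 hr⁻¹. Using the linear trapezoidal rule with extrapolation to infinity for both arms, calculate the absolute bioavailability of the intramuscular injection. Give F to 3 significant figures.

Trapezoidal AUC_0→10.5 (IV):
  [0→3]: (1500.7+541.1)/2 × 3 = 3062.7
  [3→4]: (541.1+385.2)/2 × 1 = 463.15
  [4→4.5]: (385.2+325.0)/2 × 0.5 = 177.55
  [4.5→10.5]: (325.0+42.3)/2 × 6 = 1101.9
  Sum = 4805.3 µg/L·hr
IV tail: 42.3/0.34 = 124.412; AUC_iv,0→∞ = 4805.3 + 124.412 = 4929.712 µg/L·hr
Trapezoidal AUC_0→6 (intramuscular injection):
  [0→2]: (0.0+592.7)/2 × 2 = 592.7
  [2→4]: (592.7+369.2)/2 × 2 = 961.9
  [4→4.5]: (369.2+316.8)/2 × 0.5 = 171.5
  [4.5→6]: (316.8+195.1)/2 × 1.5 = 383.925
  Sum = 2110.025 µg/L·hr
intramuscular injection tail: 195.1/0.34 = 573.824; AUC_ev,0→∞ = 2110.025 + 573.824 = 2683.849 µg/L·hr
F = (AUC_ev/D_ev)/(AUC_iv/D_iv) = (2683.849/600)/(4929.712/150) = 4.47308/32.8647 = 0.1361

F = 0.136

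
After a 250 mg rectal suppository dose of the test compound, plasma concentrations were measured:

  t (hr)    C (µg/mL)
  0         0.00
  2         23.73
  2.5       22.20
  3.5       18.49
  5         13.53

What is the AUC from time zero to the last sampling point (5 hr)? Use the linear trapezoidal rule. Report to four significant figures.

Trapezoidal AUC_0→5:
  [0→2]: (0.00+23.73)/2 × 2 = 23.73
  [2→2.5]: (23.73+22.20)/2 × 0.5 = 11.4825
  [2.5→3.5]: (22.20+18.49)/2 × 1 = 20.345
  [3.5→5]: (18.49+13.53)/2 × 1.5 = 24.015
  Sum = 79.5725 µg/mL·hr

AUC = 79.57 µg/mL·hr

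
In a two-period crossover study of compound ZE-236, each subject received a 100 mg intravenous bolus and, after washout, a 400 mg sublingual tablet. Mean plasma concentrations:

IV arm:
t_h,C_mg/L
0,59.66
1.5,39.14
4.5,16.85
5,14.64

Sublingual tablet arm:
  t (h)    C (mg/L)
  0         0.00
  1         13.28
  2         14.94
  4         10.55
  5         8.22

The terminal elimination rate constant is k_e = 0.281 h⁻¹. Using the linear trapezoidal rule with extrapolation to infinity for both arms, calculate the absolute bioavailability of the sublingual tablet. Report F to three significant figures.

Trapezoidal AUC_0→5 (IV):
  [0→1.5]: (59.66+39.14)/2 × 1.5 = 74.1
  [1.5→4.5]: (39.14+16.85)/2 × 3 = 83.985
  [4.5→5]: (16.85+14.64)/2 × 0.5 = 7.8725
  Sum = 165.9575 mg/L·h
IV tail: 14.64/0.281 = 52.100; AUC_iv,0→∞ = 165.9575 + 52.100 = 218.0575 mg/L·h
Trapezoidal AUC_0→5 (sublingual tablet):
  [0→1]: (0.00+13.28)/2 × 1 = 6.64
  [1→2]: (13.28+14.94)/2 × 1 = 14.11
  [2→4]: (14.94+10.55)/2 × 2 = 25.49
  [4→5]: (10.55+8.22)/2 × 1 = 9.385
  Sum = 55.625 mg/L·h
sublingual tablet tail: 8.22/0.281 = 29.253; AUC_ev,0→∞ = 55.625 + 29.253 = 84.878 mg/L·h
F = (AUC_ev/D_ev)/(AUC_iv/D_iv) = (84.878/400)/(218.0575/100) = 0.212195/2.180575 = 0.0973

F = 0.0973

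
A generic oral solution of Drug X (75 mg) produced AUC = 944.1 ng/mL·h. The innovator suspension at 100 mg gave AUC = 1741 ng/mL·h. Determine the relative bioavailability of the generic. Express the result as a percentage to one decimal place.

F_rel = (AUC_test/D_test) / (AUC_ref/D_ref)
      = (944.1/75) / (1741/100)
      = 12.588 / 17.41 = 0.7230 = 72.30%

F_rel = 72.3%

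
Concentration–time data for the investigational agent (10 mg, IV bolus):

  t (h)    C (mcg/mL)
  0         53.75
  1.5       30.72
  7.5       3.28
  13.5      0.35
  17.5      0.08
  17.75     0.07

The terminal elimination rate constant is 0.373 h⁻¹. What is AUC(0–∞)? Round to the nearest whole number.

AUC = 177 mcg/mL·h

Trapezoidal AUC_0→17.75:
  [0→1.5]: (53.75+30.72)/2 × 1.5 = 63.3525
  [1.5→7.5]: (30.72+3.28)/2 × 6 = 102.0
  [7.5→13.5]: (3.28+0.35)/2 × 6 = 10.89
  [13.5→17.5]: (0.35+0.08)/2 × 4 = 0.86
  [17.5→17.75]: (0.08+0.07)/2 × 0.25 = 0.01875
  Sum = 177.12125 mcg/mL·h
Extrapolated tail: C_last / k_e = 0.07 / 0.373 = 0.188
AUC_0→∞ = 177.12125 + 0.188 = 177.30925 mcg/mL·h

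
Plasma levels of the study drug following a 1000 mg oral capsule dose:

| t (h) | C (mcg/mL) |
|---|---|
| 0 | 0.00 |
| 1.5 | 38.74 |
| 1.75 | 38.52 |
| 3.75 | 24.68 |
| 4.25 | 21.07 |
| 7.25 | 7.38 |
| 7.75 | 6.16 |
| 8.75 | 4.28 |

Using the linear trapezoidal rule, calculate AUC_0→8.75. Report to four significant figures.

Trapezoidal AUC_0→8.75:
  [0→1.5]: (0.00+38.74)/2 × 1.5 = 29.055
  [1.5→1.75]: (38.74+38.52)/2 × 0.25 = 9.6575
  [1.75→3.75]: (38.52+24.68)/2 × 2 = 63.2
  [3.75→4.25]: (24.68+21.07)/2 × 0.5 = 11.4375
  [4.25→7.25]: (21.07+7.38)/2 × 3 = 42.675
  [7.25→7.75]: (7.38+6.16)/2 × 0.5 = 3.385
  [7.75→8.75]: (6.16+4.28)/2 × 1 = 5.22
  Sum = 164.63 mcg/mL·h

AUC = 164.6 mcg/mL·h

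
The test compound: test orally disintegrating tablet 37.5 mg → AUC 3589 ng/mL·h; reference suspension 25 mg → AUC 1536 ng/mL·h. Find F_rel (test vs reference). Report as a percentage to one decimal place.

F_rel = 155.8%

F_rel = (AUC_test/D_test) / (AUC_ref/D_ref)
      = (3589/37.5) / (1536/25)
      = 95.7067 / 61.44 = 1.5577 = 155.77%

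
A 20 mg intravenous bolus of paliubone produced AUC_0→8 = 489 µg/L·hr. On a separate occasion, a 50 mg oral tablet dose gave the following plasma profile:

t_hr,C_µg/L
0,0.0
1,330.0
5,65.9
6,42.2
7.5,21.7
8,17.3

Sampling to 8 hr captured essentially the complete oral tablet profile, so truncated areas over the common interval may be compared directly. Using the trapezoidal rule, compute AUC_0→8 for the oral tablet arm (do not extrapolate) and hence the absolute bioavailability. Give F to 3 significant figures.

Trapezoidal AUC_0→8 (oral tablet):
  [0→1]: (0.0+330.0)/2 × 1 = 165.0
  [1→5]: (330.0+65.9)/2 × 4 = 791.8
  [5→6]: (65.9+42.2)/2 × 1 = 54.05
  [6→7.5]: (42.2+21.7)/2 × 1.5 = 47.925
  [7.5→8]: (21.7+17.3)/2 × 0.5 = 9.75
  Sum = 1068.525 µg/L·hr
F = (AUC_ev/D_ev)/(AUC_iv/D_iv) = (1068.525/50)/(489/20) = 21.3705/24.45 = 0.8740

F = 0.874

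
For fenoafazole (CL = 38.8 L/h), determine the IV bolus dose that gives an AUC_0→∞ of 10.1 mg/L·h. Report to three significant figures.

Dose = 392 mg

Dose_iv = CL × AUC_0→∞
     = 38.8 × 10.1 = 391.88 mg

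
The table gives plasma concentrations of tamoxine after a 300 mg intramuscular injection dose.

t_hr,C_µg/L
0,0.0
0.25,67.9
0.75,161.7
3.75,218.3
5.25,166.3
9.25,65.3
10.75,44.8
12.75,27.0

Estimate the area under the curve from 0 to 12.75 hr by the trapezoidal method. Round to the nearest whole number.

Trapezoidal AUC_0→12.75:
  [0→0.25]: (0.0+67.9)/2 × 0.25 = 8.4875
  [0.25→0.75]: (67.9+161.7)/2 × 0.5 = 57.4
  [0.75→3.75]: (161.7+218.3)/2 × 3 = 570.0
  [3.75→5.25]: (218.3+166.3)/2 × 1.5 = 288.45
  [5.25→9.25]: (166.3+65.3)/2 × 4 = 463.2
  [9.25→10.75]: (65.3+44.8)/2 × 1.5 = 82.575
  [10.75→12.75]: (44.8+27.0)/2 × 2 = 71.8
  Sum = 1541.9125 µg/L·hr

AUC = 1542 µg/L·hr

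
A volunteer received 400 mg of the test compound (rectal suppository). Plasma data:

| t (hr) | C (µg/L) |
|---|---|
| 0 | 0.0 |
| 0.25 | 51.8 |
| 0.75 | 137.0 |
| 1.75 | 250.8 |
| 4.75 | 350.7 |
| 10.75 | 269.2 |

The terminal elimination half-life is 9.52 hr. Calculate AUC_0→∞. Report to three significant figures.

AUC = 6710 µg/L·hr

Trapezoidal AUC_0→10.75:
  [0→0.25]: (0.0+51.8)/2 × 0.25 = 6.475
  [0.25→0.75]: (51.8+137.0)/2 × 0.5 = 47.2
  [0.75→1.75]: (137.0+250.8)/2 × 1 = 193.9
  [1.75→4.75]: (250.8+350.7)/2 × 3 = 902.25
  [4.75→10.75]: (350.7+269.2)/2 × 6 = 1859.7
  Sum = 3009.525 µg/L·hr
k_e = ln2 / t½ = 0.693147 / 9.52 = 0.0728 hr^-1
Extrapolated tail: C_last / k_e = 269.2 / 0.0728 = 3697.802
AUC_0→∞ = 3009.525 + 3697.802 = 6707.327 µg/L·hr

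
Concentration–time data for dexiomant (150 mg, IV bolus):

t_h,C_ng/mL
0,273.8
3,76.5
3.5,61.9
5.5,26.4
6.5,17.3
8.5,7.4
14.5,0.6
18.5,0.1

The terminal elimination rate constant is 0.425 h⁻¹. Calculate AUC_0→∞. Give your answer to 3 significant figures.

Trapezoidal AUC_0→18.5:
  [0→3]: (273.8+76.5)/2 × 3 = 525.45
  [3→3.5]: (76.5+61.9)/2 × 0.5 = 34.6
  [3.5→5.5]: (61.9+26.4)/2 × 2 = 88.3
  [5.5→6.5]: (26.4+17.3)/2 × 1 = 21.85
  [6.5→8.5]: (17.3+7.4)/2 × 2 = 24.7
  [8.5→14.5]: (7.4+0.6)/2 × 6 = 24.0
  [14.5→18.5]: (0.6+0.1)/2 × 4 = 1.4
  Sum = 720.3 ng/mL·h
Extrapolated tail: C_last / k_e = 0.1 / 0.425 = 0.235
AUC_0→∞ = 720.3 + 0.235 = 720.535 ng/mL·h

AUC = 721 ng/mL·h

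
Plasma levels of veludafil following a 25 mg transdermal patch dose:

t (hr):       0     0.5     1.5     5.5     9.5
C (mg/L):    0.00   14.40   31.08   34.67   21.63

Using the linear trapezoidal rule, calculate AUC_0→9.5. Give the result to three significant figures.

Trapezoidal AUC_0→9.5:
  [0→0.5]: (0.00+14.40)/2 × 0.5 = 3.6
  [0.5→1.5]: (14.40+31.08)/2 × 1 = 22.74
  [1.5→5.5]: (31.08+34.67)/2 × 4 = 131.5
  [5.5→9.5]: (34.67+21.63)/2 × 4 = 112.6
  Sum = 270.44 mg/L·hr

AUC = 270 mg/L·hr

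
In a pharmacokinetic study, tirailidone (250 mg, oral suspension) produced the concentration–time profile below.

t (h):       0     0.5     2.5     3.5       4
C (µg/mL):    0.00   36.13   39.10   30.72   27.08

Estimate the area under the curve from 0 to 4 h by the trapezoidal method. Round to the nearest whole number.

AUC = 134 µg/mL·h

Trapezoidal AUC_0→4:
  [0→0.5]: (0.00+36.13)/2 × 0.5 = 9.0325
  [0.5→2.5]: (36.13+39.10)/2 × 2 = 75.23
  [2.5→3.5]: (39.10+30.72)/2 × 1 = 34.91
  [3.5→4]: (30.72+27.08)/2 × 0.5 = 14.45
  Sum = 133.6225 µg/mL·h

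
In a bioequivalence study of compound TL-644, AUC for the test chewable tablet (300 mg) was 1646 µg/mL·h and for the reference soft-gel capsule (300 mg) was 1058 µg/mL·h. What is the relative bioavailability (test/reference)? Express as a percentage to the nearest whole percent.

F_rel = (AUC_test/D_test) / (AUC_ref/D_ref)
      = (1646/300) / (1058/300)
      = 5.48667 / 3.52667 = 1.5558 = 155.58%

F_rel = 156%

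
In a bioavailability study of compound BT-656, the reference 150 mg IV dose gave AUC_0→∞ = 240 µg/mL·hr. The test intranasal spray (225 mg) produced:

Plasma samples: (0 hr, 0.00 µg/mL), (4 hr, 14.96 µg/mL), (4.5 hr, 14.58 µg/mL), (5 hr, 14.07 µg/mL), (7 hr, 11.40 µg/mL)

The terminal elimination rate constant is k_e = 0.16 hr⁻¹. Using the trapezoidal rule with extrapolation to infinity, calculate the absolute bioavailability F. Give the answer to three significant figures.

F = 0.392

Trapezoidal AUC_0→7 (intranasal spray):
  [0→4]: (0.00+14.96)/2 × 4 = 29.92
  [4→4.5]: (14.96+14.58)/2 × 0.5 = 7.385
  [4.5→5]: (14.58+14.07)/2 × 0.5 = 7.1625
  [5→7]: (14.07+11.40)/2 × 2 = 25.47
  Sum = 69.9375 µg/mL·hr
Tail: C_last/k_e = 11.40/0.16 = 71.250
AUC_0→∞ (intranasal spray) = 69.9375 + 71.250 = 141.1875 µg/mL·hr
F = (AUC_ev/D_ev)/(AUC_iv/D_iv) = (141.1875/225)/(240/150) = 0.6275/1.6 = 0.3922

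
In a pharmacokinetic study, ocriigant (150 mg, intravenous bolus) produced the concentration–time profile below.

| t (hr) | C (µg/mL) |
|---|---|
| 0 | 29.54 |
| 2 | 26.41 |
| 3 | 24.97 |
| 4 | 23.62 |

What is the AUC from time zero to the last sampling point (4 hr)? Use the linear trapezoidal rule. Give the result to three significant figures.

Trapezoidal AUC_0→4:
  [0→2]: (29.54+26.41)/2 × 2 = 55.95
  [2→3]: (26.41+24.97)/2 × 1 = 25.69
  [3→4]: (24.97+23.62)/2 × 1 = 24.295
  Sum = 105.935 µg/mL·hr

AUC = 106 µg/mL·hr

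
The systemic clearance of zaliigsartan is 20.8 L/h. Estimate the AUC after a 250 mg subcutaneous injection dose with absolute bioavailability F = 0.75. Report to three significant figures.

AUC = 9.01 mg/L·h

AUC_0→∞ = F × Dose / CL
        = 0.75 × 250 / 20.8 = 9.01442 mg/L·h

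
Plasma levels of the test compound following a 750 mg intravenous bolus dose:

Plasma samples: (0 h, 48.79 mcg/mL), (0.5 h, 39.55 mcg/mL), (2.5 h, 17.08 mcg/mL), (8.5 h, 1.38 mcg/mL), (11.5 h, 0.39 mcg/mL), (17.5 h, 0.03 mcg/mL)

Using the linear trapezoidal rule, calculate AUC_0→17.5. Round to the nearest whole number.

Trapezoidal AUC_0→17.5:
  [0→0.5]: (48.79+39.55)/2 × 0.5 = 22.085
  [0.5→2.5]: (39.55+17.08)/2 × 2 = 56.63
  [2.5→8.5]: (17.08+1.38)/2 × 6 = 55.38
  [8.5→11.5]: (1.38+0.39)/2 × 3 = 2.655
  [11.5→17.5]: (0.39+0.03)/2 × 6 = 1.26
  Sum = 138.01 mcg/mL·h

AUC = 138 mcg/mL·h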